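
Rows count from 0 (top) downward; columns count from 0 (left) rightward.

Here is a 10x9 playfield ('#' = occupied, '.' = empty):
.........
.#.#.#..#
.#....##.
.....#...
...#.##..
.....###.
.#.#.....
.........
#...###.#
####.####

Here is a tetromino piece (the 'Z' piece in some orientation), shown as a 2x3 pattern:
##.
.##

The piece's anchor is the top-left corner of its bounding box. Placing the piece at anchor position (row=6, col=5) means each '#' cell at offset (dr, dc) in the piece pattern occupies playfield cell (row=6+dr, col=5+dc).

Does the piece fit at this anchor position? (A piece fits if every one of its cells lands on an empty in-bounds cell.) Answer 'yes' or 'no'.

Answer: yes

Derivation:
Check each piece cell at anchor (6, 5):
  offset (0,0) -> (6,5): empty -> OK
  offset (0,1) -> (6,6): empty -> OK
  offset (1,1) -> (7,6): empty -> OK
  offset (1,2) -> (7,7): empty -> OK
All cells valid: yes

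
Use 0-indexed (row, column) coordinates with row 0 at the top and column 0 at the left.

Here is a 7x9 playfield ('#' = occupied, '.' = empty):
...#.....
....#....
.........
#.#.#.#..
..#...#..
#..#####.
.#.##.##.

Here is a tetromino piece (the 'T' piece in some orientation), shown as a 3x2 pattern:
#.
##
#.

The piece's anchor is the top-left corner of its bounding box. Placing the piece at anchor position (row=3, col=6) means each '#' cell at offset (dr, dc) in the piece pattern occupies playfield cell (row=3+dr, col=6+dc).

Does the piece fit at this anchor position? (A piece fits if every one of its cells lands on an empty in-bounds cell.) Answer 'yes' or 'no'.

Answer: no

Derivation:
Check each piece cell at anchor (3, 6):
  offset (0,0) -> (3,6): occupied ('#') -> FAIL
  offset (1,0) -> (4,6): occupied ('#') -> FAIL
  offset (1,1) -> (4,7): empty -> OK
  offset (2,0) -> (5,6): occupied ('#') -> FAIL
All cells valid: no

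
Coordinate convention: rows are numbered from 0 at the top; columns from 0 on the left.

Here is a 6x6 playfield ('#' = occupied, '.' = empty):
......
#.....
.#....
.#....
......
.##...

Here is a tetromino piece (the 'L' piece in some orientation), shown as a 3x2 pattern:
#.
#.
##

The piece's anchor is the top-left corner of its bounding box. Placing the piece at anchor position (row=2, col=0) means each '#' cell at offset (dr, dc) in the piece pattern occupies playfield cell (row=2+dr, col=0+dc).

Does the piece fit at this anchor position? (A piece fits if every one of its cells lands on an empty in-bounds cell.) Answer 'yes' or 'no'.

Answer: yes

Derivation:
Check each piece cell at anchor (2, 0):
  offset (0,0) -> (2,0): empty -> OK
  offset (1,0) -> (3,0): empty -> OK
  offset (2,0) -> (4,0): empty -> OK
  offset (2,1) -> (4,1): empty -> OK
All cells valid: yes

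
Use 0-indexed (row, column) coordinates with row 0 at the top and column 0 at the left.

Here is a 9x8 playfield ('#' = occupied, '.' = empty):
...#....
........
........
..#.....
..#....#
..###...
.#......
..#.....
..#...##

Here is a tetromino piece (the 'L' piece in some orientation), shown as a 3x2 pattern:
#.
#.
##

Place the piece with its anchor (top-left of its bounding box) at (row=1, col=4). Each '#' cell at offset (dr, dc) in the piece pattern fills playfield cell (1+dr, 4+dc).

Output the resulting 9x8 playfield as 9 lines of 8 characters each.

Answer: ...#....
....#...
....#...
..#.##..
..#....#
..###...
.#......
..#.....
..#...##

Derivation:
Fill (1+0,4+0) = (1,4)
Fill (1+1,4+0) = (2,4)
Fill (1+2,4+0) = (3,4)
Fill (1+2,4+1) = (3,5)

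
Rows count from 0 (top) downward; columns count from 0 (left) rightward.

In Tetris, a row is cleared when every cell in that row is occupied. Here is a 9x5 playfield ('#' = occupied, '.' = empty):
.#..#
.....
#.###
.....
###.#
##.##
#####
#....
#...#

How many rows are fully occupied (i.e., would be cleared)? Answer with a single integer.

Answer: 1

Derivation:
Check each row:
  row 0: 3 empty cells -> not full
  row 1: 5 empty cells -> not full
  row 2: 1 empty cell -> not full
  row 3: 5 empty cells -> not full
  row 4: 1 empty cell -> not full
  row 5: 1 empty cell -> not full
  row 6: 0 empty cells -> FULL (clear)
  row 7: 4 empty cells -> not full
  row 8: 3 empty cells -> not full
Total rows cleared: 1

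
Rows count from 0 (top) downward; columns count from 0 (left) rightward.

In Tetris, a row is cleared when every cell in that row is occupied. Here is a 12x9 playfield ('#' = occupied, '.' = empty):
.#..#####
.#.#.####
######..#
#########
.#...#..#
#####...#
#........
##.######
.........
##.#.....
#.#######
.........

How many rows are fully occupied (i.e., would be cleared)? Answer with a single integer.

Answer: 1

Derivation:
Check each row:
  row 0: 3 empty cells -> not full
  row 1: 3 empty cells -> not full
  row 2: 2 empty cells -> not full
  row 3: 0 empty cells -> FULL (clear)
  row 4: 6 empty cells -> not full
  row 5: 3 empty cells -> not full
  row 6: 8 empty cells -> not full
  row 7: 1 empty cell -> not full
  row 8: 9 empty cells -> not full
  row 9: 6 empty cells -> not full
  row 10: 1 empty cell -> not full
  row 11: 9 empty cells -> not full
Total rows cleared: 1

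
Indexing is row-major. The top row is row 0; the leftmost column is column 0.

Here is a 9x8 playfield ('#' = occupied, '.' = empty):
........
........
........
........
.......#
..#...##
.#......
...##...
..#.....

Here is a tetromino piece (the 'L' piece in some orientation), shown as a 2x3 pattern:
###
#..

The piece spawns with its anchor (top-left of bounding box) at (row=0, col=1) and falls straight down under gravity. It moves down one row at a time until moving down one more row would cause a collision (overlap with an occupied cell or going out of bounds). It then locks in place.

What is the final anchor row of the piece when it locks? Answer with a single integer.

Spawn at (row=0, col=1). Try each row:
  row 0: fits
  row 1: fits
  row 2: fits
  row 3: fits
  row 4: fits
  row 5: blocked -> lock at row 4

Answer: 4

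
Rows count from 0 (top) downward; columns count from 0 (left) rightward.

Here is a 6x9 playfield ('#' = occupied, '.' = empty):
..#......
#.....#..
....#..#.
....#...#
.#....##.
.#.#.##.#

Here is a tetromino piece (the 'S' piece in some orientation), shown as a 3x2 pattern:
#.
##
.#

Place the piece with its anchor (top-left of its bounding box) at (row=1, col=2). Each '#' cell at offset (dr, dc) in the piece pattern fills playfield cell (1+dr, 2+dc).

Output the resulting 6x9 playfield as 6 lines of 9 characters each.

Answer: ..#......
#.#...#..
..###..#.
...##...#
.#....##.
.#.#.##.#

Derivation:
Fill (1+0,2+0) = (1,2)
Fill (1+1,2+0) = (2,2)
Fill (1+1,2+1) = (2,3)
Fill (1+2,2+1) = (3,3)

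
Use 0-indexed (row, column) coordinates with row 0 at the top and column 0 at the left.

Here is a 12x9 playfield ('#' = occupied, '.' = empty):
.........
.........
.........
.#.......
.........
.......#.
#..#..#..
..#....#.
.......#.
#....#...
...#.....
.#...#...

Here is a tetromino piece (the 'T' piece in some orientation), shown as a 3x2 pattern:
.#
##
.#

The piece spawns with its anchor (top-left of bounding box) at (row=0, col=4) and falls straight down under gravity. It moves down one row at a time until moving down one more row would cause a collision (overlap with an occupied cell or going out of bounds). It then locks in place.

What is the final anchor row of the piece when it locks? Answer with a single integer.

Answer: 6

Derivation:
Spawn at (row=0, col=4). Try each row:
  row 0: fits
  row 1: fits
  row 2: fits
  row 3: fits
  row 4: fits
  row 5: fits
  row 6: fits
  row 7: blocked -> lock at row 6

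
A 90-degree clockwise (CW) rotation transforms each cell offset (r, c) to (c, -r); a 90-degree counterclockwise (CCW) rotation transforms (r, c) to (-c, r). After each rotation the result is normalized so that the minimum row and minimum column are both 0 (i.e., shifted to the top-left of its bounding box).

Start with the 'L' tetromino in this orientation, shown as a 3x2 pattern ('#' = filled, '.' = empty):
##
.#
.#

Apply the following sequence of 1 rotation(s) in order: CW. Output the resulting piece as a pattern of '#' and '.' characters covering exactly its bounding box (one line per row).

Answer: ..#
###

Derivation:
Start:
##
.#
.#
After rotation 1 (CW):
..#
###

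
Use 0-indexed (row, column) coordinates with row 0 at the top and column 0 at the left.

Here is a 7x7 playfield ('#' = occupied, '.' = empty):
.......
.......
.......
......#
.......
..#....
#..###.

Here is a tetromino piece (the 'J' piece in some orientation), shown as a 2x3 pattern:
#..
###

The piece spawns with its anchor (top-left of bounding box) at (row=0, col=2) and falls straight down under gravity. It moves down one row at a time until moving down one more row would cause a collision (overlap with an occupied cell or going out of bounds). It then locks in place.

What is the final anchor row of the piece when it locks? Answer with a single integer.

Spawn at (row=0, col=2). Try each row:
  row 0: fits
  row 1: fits
  row 2: fits
  row 3: fits
  row 4: blocked -> lock at row 3

Answer: 3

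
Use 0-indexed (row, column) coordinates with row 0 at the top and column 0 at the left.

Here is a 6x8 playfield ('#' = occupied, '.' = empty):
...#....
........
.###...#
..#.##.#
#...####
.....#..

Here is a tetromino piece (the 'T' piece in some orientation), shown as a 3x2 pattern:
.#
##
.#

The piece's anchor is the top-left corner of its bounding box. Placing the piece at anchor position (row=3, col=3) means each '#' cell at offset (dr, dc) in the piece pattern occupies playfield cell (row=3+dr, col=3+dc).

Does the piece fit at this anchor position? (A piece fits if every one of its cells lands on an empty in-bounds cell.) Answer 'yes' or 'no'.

Check each piece cell at anchor (3, 3):
  offset (0,1) -> (3,4): occupied ('#') -> FAIL
  offset (1,0) -> (4,3): empty -> OK
  offset (1,1) -> (4,4): occupied ('#') -> FAIL
  offset (2,1) -> (5,4): empty -> OK
All cells valid: no

Answer: no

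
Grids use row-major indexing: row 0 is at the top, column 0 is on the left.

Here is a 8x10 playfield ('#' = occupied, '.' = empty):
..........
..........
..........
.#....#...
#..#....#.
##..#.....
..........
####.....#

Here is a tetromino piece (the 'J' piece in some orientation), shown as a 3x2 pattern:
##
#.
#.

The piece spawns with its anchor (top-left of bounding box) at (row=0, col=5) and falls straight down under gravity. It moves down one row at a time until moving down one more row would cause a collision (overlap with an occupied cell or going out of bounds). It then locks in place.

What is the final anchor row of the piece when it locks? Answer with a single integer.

Spawn at (row=0, col=5). Try each row:
  row 0: fits
  row 1: fits
  row 2: fits
  row 3: blocked -> lock at row 2

Answer: 2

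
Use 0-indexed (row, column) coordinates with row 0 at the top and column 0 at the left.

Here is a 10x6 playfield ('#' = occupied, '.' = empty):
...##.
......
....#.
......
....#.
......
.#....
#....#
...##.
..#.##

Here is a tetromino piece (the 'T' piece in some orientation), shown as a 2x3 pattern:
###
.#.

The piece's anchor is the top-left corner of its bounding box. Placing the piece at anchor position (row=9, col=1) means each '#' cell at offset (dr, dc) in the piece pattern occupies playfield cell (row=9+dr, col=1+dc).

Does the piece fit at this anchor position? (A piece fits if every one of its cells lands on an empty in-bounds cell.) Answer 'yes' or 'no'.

Answer: no

Derivation:
Check each piece cell at anchor (9, 1):
  offset (0,0) -> (9,1): empty -> OK
  offset (0,1) -> (9,2): occupied ('#') -> FAIL
  offset (0,2) -> (9,3): empty -> OK
  offset (1,1) -> (10,2): out of bounds -> FAIL
All cells valid: no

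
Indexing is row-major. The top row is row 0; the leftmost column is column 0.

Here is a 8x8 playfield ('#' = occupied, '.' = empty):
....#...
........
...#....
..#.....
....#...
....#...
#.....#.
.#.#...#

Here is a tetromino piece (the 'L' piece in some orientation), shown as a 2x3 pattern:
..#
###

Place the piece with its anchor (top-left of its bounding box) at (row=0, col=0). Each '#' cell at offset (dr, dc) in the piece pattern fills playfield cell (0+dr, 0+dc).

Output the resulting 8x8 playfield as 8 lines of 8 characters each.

Answer: ..#.#...
###.....
...#....
..#.....
....#...
....#...
#.....#.
.#.#...#

Derivation:
Fill (0+0,0+2) = (0,2)
Fill (0+1,0+0) = (1,0)
Fill (0+1,0+1) = (1,1)
Fill (0+1,0+2) = (1,2)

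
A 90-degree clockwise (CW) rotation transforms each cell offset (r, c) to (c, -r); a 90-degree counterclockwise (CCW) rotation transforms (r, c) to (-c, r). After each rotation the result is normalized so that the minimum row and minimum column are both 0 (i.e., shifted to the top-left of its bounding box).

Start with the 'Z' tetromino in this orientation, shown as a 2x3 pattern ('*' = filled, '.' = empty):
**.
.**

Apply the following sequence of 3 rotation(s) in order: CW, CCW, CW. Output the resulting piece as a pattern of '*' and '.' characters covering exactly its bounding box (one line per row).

Start:
**.
.**
After rotation 1 (CW):
.*
**
*.
After rotation 2 (CCW):
**.
.**
After rotation 3 (CW):
.*
**
*.

Answer: .*
**
*.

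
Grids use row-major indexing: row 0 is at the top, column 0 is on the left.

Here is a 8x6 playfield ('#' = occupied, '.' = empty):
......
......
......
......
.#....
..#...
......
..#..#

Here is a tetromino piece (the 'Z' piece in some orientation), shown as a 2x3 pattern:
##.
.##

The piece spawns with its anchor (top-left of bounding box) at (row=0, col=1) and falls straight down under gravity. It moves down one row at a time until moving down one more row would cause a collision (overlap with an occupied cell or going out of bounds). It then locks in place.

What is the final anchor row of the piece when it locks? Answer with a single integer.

Spawn at (row=0, col=1). Try each row:
  row 0: fits
  row 1: fits
  row 2: fits
  row 3: fits
  row 4: blocked -> lock at row 3

Answer: 3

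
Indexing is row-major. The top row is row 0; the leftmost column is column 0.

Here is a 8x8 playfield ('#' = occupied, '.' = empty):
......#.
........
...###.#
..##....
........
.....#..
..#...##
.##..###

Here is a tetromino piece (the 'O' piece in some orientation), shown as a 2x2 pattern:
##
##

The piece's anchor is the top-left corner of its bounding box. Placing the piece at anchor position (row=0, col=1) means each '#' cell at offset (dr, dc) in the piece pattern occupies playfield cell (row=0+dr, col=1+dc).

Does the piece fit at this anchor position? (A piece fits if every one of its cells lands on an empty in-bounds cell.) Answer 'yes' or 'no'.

Answer: yes

Derivation:
Check each piece cell at anchor (0, 1):
  offset (0,0) -> (0,1): empty -> OK
  offset (0,1) -> (0,2): empty -> OK
  offset (1,0) -> (1,1): empty -> OK
  offset (1,1) -> (1,2): empty -> OK
All cells valid: yes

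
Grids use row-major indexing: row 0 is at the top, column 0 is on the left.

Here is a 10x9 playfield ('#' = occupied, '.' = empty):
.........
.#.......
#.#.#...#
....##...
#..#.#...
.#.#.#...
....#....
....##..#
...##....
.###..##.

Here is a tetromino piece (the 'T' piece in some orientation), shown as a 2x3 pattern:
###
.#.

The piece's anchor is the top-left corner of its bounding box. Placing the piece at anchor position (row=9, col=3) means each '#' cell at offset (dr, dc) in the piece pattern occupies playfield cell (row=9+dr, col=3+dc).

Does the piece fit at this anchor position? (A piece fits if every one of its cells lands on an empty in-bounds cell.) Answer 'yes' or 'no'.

Check each piece cell at anchor (9, 3):
  offset (0,0) -> (9,3): occupied ('#') -> FAIL
  offset (0,1) -> (9,4): empty -> OK
  offset (0,2) -> (9,5): empty -> OK
  offset (1,1) -> (10,4): out of bounds -> FAIL
All cells valid: no

Answer: no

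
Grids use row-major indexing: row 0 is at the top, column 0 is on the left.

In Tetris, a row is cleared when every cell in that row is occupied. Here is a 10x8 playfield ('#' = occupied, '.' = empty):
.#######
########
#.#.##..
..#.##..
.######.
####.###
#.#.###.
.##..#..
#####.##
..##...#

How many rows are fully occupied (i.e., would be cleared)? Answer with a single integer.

Check each row:
  row 0: 1 empty cell -> not full
  row 1: 0 empty cells -> FULL (clear)
  row 2: 4 empty cells -> not full
  row 3: 5 empty cells -> not full
  row 4: 2 empty cells -> not full
  row 5: 1 empty cell -> not full
  row 6: 3 empty cells -> not full
  row 7: 5 empty cells -> not full
  row 8: 1 empty cell -> not full
  row 9: 5 empty cells -> not full
Total rows cleared: 1

Answer: 1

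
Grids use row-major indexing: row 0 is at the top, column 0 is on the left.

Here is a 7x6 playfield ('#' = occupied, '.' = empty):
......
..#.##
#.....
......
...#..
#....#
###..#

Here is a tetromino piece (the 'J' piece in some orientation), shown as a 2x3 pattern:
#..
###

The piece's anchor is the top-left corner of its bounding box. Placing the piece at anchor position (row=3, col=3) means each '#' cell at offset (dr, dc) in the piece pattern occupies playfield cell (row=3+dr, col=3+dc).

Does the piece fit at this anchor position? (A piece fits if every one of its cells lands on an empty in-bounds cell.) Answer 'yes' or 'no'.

Answer: no

Derivation:
Check each piece cell at anchor (3, 3):
  offset (0,0) -> (3,3): empty -> OK
  offset (1,0) -> (4,3): occupied ('#') -> FAIL
  offset (1,1) -> (4,4): empty -> OK
  offset (1,2) -> (4,5): empty -> OK
All cells valid: no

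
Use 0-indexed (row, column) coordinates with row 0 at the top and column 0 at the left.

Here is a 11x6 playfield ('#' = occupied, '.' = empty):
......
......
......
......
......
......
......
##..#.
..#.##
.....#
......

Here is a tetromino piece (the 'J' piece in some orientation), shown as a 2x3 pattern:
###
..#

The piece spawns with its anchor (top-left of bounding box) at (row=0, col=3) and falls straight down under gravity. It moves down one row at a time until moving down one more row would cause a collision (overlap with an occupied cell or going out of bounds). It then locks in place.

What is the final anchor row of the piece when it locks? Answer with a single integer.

Spawn at (row=0, col=3). Try each row:
  row 0: fits
  row 1: fits
  row 2: fits
  row 3: fits
  row 4: fits
  row 5: fits
  row 6: fits
  row 7: blocked -> lock at row 6

Answer: 6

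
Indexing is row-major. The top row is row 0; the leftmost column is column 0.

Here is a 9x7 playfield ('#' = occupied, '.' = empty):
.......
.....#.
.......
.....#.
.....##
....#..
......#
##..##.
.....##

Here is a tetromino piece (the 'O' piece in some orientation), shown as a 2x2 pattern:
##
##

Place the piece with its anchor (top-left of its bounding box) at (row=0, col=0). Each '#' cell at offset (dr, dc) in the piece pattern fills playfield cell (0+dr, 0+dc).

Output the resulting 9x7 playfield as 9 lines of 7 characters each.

Fill (0+0,0+0) = (0,0)
Fill (0+0,0+1) = (0,1)
Fill (0+1,0+0) = (1,0)
Fill (0+1,0+1) = (1,1)

Answer: ##.....
##...#.
.......
.....#.
.....##
....#..
......#
##..##.
.....##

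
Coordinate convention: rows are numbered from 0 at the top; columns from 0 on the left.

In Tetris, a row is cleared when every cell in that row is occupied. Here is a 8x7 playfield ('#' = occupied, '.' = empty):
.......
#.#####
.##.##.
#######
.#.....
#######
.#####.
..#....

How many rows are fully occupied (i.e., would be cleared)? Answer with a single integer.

Check each row:
  row 0: 7 empty cells -> not full
  row 1: 1 empty cell -> not full
  row 2: 3 empty cells -> not full
  row 3: 0 empty cells -> FULL (clear)
  row 4: 6 empty cells -> not full
  row 5: 0 empty cells -> FULL (clear)
  row 6: 2 empty cells -> not full
  row 7: 6 empty cells -> not full
Total rows cleared: 2

Answer: 2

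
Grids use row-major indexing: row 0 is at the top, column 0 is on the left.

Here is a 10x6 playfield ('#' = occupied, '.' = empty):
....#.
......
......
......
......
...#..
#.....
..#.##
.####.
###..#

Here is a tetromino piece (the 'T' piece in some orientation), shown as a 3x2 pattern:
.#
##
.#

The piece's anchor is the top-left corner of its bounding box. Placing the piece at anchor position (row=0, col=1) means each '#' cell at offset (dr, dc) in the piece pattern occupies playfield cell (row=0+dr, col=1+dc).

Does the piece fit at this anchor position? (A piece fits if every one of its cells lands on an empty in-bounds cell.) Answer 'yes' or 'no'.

Check each piece cell at anchor (0, 1):
  offset (0,1) -> (0,2): empty -> OK
  offset (1,0) -> (1,1): empty -> OK
  offset (1,1) -> (1,2): empty -> OK
  offset (2,1) -> (2,2): empty -> OK
All cells valid: yes

Answer: yes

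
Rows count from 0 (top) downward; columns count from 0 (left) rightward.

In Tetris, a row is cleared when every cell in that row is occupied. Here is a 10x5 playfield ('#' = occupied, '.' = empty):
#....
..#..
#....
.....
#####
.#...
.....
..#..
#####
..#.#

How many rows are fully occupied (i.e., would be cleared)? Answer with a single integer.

Answer: 2

Derivation:
Check each row:
  row 0: 4 empty cells -> not full
  row 1: 4 empty cells -> not full
  row 2: 4 empty cells -> not full
  row 3: 5 empty cells -> not full
  row 4: 0 empty cells -> FULL (clear)
  row 5: 4 empty cells -> not full
  row 6: 5 empty cells -> not full
  row 7: 4 empty cells -> not full
  row 8: 0 empty cells -> FULL (clear)
  row 9: 3 empty cells -> not full
Total rows cleared: 2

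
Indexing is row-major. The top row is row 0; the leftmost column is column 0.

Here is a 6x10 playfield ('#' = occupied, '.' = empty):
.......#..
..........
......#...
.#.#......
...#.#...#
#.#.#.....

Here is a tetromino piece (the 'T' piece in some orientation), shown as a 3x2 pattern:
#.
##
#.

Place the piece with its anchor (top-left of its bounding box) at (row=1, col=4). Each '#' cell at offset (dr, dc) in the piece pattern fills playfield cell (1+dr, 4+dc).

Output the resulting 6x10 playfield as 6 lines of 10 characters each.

Fill (1+0,4+0) = (1,4)
Fill (1+1,4+0) = (2,4)
Fill (1+1,4+1) = (2,5)
Fill (1+2,4+0) = (3,4)

Answer: .......#..
....#.....
....###...
.#.##.....
...#.#...#
#.#.#.....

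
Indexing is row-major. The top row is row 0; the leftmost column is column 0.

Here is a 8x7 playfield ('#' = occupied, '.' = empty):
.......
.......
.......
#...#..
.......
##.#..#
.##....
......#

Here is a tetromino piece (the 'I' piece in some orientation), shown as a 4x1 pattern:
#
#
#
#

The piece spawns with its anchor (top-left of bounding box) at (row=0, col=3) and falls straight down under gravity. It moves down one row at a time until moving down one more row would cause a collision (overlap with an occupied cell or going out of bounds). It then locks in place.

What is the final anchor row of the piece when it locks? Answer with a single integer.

Spawn at (row=0, col=3). Try each row:
  row 0: fits
  row 1: fits
  row 2: blocked -> lock at row 1

Answer: 1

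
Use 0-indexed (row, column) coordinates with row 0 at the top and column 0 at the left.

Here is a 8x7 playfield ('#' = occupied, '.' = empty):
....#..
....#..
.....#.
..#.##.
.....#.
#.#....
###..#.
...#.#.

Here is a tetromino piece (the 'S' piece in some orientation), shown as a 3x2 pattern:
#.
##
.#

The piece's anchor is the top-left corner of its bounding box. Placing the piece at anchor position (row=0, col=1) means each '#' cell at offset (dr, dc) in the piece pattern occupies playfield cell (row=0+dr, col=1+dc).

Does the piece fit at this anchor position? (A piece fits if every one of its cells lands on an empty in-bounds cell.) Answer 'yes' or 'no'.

Check each piece cell at anchor (0, 1):
  offset (0,0) -> (0,1): empty -> OK
  offset (1,0) -> (1,1): empty -> OK
  offset (1,1) -> (1,2): empty -> OK
  offset (2,1) -> (2,2): empty -> OK
All cells valid: yes

Answer: yes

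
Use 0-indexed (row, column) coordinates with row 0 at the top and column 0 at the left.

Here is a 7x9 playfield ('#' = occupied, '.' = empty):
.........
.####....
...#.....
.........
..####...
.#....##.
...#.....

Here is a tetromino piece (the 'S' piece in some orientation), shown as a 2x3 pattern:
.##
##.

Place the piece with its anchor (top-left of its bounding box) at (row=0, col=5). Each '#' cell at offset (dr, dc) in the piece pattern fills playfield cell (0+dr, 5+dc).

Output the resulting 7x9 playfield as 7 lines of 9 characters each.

Fill (0+0,5+1) = (0,6)
Fill (0+0,5+2) = (0,7)
Fill (0+1,5+0) = (1,5)
Fill (0+1,5+1) = (1,6)

Answer: ......##.
.######..
...#.....
.........
..####...
.#....##.
...#.....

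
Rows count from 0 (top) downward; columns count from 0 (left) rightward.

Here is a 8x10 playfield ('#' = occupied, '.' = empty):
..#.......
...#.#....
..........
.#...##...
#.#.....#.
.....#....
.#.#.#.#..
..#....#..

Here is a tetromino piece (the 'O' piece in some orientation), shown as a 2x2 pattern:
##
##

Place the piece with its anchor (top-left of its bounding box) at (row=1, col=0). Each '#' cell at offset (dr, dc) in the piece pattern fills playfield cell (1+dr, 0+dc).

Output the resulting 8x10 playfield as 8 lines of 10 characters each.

Answer: ..#.......
##.#.#....
##........
.#...##...
#.#.....#.
.....#....
.#.#.#.#..
..#....#..

Derivation:
Fill (1+0,0+0) = (1,0)
Fill (1+0,0+1) = (1,1)
Fill (1+1,0+0) = (2,0)
Fill (1+1,0+1) = (2,1)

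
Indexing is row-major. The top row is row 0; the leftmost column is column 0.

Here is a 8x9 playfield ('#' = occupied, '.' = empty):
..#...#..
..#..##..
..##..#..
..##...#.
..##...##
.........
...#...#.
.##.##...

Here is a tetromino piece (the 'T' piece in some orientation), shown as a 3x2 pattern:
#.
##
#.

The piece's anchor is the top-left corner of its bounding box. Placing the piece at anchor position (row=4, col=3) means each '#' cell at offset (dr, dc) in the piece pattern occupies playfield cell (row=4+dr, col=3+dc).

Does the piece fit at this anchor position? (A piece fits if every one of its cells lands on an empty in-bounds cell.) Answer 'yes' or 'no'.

Check each piece cell at anchor (4, 3):
  offset (0,0) -> (4,3): occupied ('#') -> FAIL
  offset (1,0) -> (5,3): empty -> OK
  offset (1,1) -> (5,4): empty -> OK
  offset (2,0) -> (6,3): occupied ('#') -> FAIL
All cells valid: no

Answer: no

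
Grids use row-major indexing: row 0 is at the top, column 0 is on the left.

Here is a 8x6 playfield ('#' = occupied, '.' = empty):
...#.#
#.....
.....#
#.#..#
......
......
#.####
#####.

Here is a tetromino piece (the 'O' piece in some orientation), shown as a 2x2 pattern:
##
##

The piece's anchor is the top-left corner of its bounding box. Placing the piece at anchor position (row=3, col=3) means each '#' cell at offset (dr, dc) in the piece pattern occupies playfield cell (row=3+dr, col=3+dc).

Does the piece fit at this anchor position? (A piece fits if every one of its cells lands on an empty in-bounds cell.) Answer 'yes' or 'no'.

Answer: yes

Derivation:
Check each piece cell at anchor (3, 3):
  offset (0,0) -> (3,3): empty -> OK
  offset (0,1) -> (3,4): empty -> OK
  offset (1,0) -> (4,3): empty -> OK
  offset (1,1) -> (4,4): empty -> OK
All cells valid: yes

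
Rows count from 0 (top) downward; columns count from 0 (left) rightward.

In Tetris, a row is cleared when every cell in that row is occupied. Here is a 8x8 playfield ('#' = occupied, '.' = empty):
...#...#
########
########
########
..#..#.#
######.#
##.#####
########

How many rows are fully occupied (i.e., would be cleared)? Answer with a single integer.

Check each row:
  row 0: 6 empty cells -> not full
  row 1: 0 empty cells -> FULL (clear)
  row 2: 0 empty cells -> FULL (clear)
  row 3: 0 empty cells -> FULL (clear)
  row 4: 5 empty cells -> not full
  row 5: 1 empty cell -> not full
  row 6: 1 empty cell -> not full
  row 7: 0 empty cells -> FULL (clear)
Total rows cleared: 4

Answer: 4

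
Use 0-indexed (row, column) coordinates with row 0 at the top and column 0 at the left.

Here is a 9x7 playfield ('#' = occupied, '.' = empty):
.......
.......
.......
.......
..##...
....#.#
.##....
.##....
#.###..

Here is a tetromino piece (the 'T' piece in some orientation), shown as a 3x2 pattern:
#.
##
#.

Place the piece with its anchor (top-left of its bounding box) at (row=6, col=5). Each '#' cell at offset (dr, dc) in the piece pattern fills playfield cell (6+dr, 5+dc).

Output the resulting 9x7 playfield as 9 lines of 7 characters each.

Answer: .......
.......
.......
.......
..##...
....#.#
.##..#.
.##..##
#.####.

Derivation:
Fill (6+0,5+0) = (6,5)
Fill (6+1,5+0) = (7,5)
Fill (6+1,5+1) = (7,6)
Fill (6+2,5+0) = (8,5)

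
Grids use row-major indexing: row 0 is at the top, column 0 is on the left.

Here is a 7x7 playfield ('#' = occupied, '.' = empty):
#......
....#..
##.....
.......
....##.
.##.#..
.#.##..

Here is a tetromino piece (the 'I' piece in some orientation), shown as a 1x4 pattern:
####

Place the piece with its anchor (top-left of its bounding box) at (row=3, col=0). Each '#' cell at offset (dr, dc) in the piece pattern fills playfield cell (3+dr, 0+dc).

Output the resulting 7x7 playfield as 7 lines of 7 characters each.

Answer: #......
....#..
##.....
####...
....##.
.##.#..
.#.##..

Derivation:
Fill (3+0,0+0) = (3,0)
Fill (3+0,0+1) = (3,1)
Fill (3+0,0+2) = (3,2)
Fill (3+0,0+3) = (3,3)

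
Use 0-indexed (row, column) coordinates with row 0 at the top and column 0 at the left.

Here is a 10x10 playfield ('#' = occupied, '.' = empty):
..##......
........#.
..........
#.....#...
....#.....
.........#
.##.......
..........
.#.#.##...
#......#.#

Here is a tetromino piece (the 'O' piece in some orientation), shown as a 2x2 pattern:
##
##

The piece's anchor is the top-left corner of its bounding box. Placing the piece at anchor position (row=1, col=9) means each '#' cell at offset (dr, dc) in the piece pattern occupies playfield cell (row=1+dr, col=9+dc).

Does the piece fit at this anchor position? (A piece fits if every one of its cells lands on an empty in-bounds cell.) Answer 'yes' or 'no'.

Check each piece cell at anchor (1, 9):
  offset (0,0) -> (1,9): empty -> OK
  offset (0,1) -> (1,10): out of bounds -> FAIL
  offset (1,0) -> (2,9): empty -> OK
  offset (1,1) -> (2,10): out of bounds -> FAIL
All cells valid: no

Answer: no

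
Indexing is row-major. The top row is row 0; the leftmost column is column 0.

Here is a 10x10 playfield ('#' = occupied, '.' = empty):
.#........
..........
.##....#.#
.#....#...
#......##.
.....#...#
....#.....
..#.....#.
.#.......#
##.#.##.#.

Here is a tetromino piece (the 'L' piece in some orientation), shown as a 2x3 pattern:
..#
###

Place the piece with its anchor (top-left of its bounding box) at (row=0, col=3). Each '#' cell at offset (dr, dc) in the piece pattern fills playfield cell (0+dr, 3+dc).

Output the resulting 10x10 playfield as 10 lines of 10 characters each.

Fill (0+0,3+2) = (0,5)
Fill (0+1,3+0) = (1,3)
Fill (0+1,3+1) = (1,4)
Fill (0+1,3+2) = (1,5)

Answer: .#...#....
...###....
.##....#.#
.#....#...
#......##.
.....#...#
....#.....
..#.....#.
.#.......#
##.#.##.#.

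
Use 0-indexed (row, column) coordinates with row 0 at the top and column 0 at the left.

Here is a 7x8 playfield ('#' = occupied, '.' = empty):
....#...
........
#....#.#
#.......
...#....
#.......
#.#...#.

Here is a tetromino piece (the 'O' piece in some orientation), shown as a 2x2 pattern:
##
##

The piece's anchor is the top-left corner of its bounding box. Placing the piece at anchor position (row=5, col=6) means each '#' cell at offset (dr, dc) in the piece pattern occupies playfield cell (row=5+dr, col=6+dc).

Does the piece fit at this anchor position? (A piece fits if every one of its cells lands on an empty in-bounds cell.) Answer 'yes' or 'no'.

Check each piece cell at anchor (5, 6):
  offset (0,0) -> (5,6): empty -> OK
  offset (0,1) -> (5,7): empty -> OK
  offset (1,0) -> (6,6): occupied ('#') -> FAIL
  offset (1,1) -> (6,7): empty -> OK
All cells valid: no

Answer: no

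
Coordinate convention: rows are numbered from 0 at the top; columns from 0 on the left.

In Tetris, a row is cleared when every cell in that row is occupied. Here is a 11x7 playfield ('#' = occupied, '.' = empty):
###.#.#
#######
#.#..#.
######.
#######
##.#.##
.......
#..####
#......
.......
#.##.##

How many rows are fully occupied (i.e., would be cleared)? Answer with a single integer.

Answer: 2

Derivation:
Check each row:
  row 0: 2 empty cells -> not full
  row 1: 0 empty cells -> FULL (clear)
  row 2: 4 empty cells -> not full
  row 3: 1 empty cell -> not full
  row 4: 0 empty cells -> FULL (clear)
  row 5: 2 empty cells -> not full
  row 6: 7 empty cells -> not full
  row 7: 2 empty cells -> not full
  row 8: 6 empty cells -> not full
  row 9: 7 empty cells -> not full
  row 10: 2 empty cells -> not full
Total rows cleared: 2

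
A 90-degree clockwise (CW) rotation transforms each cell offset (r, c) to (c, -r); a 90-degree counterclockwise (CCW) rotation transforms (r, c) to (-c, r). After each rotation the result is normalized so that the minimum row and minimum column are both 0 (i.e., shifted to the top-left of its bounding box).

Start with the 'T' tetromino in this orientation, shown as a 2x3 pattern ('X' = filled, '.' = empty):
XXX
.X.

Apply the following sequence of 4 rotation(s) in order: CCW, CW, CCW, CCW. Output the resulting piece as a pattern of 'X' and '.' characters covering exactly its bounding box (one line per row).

Answer: .X.
XXX

Derivation:
Start:
XXX
.X.
After rotation 1 (CCW):
X.
XX
X.
After rotation 2 (CW):
XXX
.X.
After rotation 3 (CCW):
X.
XX
X.
After rotation 4 (CCW):
.X.
XXX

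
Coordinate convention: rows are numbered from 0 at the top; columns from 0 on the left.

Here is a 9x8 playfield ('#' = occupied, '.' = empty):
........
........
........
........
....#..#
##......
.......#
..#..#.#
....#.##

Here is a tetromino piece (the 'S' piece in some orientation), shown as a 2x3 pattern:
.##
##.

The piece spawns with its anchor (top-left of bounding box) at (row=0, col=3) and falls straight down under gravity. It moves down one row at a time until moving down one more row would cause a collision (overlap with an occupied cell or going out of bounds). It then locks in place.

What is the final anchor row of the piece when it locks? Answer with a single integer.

Spawn at (row=0, col=3). Try each row:
  row 0: fits
  row 1: fits
  row 2: fits
  row 3: blocked -> lock at row 2

Answer: 2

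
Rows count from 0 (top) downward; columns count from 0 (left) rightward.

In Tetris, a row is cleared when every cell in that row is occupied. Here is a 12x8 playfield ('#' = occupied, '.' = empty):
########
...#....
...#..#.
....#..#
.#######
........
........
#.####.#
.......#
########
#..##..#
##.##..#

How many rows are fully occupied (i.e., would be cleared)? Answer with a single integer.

Check each row:
  row 0: 0 empty cells -> FULL (clear)
  row 1: 7 empty cells -> not full
  row 2: 6 empty cells -> not full
  row 3: 6 empty cells -> not full
  row 4: 1 empty cell -> not full
  row 5: 8 empty cells -> not full
  row 6: 8 empty cells -> not full
  row 7: 2 empty cells -> not full
  row 8: 7 empty cells -> not full
  row 9: 0 empty cells -> FULL (clear)
  row 10: 4 empty cells -> not full
  row 11: 3 empty cells -> not full
Total rows cleared: 2

Answer: 2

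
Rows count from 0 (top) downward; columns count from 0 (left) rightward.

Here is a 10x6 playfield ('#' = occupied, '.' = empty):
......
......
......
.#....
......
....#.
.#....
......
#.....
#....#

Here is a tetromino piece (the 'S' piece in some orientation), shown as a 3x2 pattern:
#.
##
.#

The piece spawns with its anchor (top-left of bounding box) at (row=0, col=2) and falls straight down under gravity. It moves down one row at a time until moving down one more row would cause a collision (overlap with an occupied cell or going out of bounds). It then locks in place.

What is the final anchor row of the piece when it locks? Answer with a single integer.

Spawn at (row=0, col=2). Try each row:
  row 0: fits
  row 1: fits
  row 2: fits
  row 3: fits
  row 4: fits
  row 5: fits
  row 6: fits
  row 7: fits
  row 8: blocked -> lock at row 7

Answer: 7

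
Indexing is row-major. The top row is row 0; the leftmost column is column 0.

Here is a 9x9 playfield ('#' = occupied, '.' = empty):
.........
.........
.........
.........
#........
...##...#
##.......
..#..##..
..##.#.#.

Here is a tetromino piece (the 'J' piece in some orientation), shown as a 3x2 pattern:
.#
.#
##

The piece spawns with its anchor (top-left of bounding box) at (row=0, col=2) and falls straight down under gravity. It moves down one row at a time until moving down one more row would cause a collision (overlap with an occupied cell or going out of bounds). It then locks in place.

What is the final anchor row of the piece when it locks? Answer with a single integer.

Answer: 2

Derivation:
Spawn at (row=0, col=2). Try each row:
  row 0: fits
  row 1: fits
  row 2: fits
  row 3: blocked -> lock at row 2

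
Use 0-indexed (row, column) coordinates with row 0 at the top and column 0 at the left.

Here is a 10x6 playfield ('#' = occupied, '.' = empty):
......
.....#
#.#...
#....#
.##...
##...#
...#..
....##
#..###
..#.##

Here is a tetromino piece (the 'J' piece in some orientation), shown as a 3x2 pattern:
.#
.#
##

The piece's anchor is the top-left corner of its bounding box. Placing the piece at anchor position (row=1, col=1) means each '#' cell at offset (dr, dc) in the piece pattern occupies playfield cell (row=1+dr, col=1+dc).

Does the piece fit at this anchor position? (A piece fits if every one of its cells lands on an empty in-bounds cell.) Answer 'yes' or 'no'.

Check each piece cell at anchor (1, 1):
  offset (0,1) -> (1,2): empty -> OK
  offset (1,1) -> (2,2): occupied ('#') -> FAIL
  offset (2,0) -> (3,1): empty -> OK
  offset (2,1) -> (3,2): empty -> OK
All cells valid: no

Answer: no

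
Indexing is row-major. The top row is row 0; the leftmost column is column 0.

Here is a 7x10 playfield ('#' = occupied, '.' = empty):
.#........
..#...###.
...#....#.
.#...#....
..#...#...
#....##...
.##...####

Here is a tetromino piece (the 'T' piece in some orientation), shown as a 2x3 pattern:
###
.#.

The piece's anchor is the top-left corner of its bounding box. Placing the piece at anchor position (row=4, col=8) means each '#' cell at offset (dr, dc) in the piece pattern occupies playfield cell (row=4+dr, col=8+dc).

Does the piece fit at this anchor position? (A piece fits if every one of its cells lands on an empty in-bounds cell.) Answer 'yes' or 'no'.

Answer: no

Derivation:
Check each piece cell at anchor (4, 8):
  offset (0,0) -> (4,8): empty -> OK
  offset (0,1) -> (4,9): empty -> OK
  offset (0,2) -> (4,10): out of bounds -> FAIL
  offset (1,1) -> (5,9): empty -> OK
All cells valid: no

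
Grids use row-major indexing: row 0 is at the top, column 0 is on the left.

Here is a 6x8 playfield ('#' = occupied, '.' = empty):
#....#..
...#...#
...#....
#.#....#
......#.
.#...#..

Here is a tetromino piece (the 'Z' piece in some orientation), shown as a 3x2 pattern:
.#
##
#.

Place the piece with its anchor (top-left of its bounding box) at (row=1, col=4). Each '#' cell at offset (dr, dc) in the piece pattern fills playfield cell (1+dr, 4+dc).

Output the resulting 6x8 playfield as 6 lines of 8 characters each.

Fill (1+0,4+1) = (1,5)
Fill (1+1,4+0) = (2,4)
Fill (1+1,4+1) = (2,5)
Fill (1+2,4+0) = (3,4)

Answer: #....#..
...#.#.#
...###..
#.#.#..#
......#.
.#...#..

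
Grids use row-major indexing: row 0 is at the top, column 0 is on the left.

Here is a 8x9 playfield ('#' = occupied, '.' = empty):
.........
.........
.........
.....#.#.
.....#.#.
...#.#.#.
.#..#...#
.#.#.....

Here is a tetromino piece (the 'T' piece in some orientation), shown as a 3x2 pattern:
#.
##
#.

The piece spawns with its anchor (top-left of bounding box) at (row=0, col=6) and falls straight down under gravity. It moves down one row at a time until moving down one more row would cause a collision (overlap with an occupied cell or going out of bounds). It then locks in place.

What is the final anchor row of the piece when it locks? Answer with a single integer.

Answer: 1

Derivation:
Spawn at (row=0, col=6). Try each row:
  row 0: fits
  row 1: fits
  row 2: blocked -> lock at row 1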